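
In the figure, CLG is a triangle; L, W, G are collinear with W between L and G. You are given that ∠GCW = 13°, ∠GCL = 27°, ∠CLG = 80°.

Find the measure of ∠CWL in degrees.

∠CWL = 86°

1. ∠CGL = 73°  [△CLG]
2. ∠CGW = 73°  [W on ray GL]
3. ∠CWG = 94°  [△CWG]
4. ∠CWL = 86°  [linear pair at W on LG]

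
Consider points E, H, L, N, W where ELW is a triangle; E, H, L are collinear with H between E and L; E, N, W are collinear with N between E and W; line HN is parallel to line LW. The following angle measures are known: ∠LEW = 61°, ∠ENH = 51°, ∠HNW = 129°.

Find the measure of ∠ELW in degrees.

∠ELW = 68°

1. ∠HEN = 61°  [H on EL, N on EW]
2. ∠EHN = 68°  [△EHN]
3. ∠ELW = 68°  [HN∥LW, corresponding at H]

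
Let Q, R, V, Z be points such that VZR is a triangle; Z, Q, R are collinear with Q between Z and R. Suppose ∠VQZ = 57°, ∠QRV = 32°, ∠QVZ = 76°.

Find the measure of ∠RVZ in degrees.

1. ∠QZV = 47°  [△VZQ]
2. ∠VRZ = 32°  [Q on ray RZ]
3. ∠RZV = 47°  [Q on ray ZR]
4. ∠RVZ = 101°  [△VZR]

∠RVZ = 101°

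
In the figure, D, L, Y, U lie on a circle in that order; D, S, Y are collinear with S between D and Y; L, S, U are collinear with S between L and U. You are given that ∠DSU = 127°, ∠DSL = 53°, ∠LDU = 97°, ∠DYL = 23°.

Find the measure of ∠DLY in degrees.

1. ∠LSY = 127°  [vertical angles at S]
2. ∠LYU = 83°  [cyclic DLYU, opposite ∠D+∠Y]
3. ∠ULY = 30°  [△LSY]
4. ∠LUY = 67°  [△LYU]
5. ∠LDY = 67°  [same arc LY]
6. ∠DLY = 90°  [△DLY]

∠DLY = 90°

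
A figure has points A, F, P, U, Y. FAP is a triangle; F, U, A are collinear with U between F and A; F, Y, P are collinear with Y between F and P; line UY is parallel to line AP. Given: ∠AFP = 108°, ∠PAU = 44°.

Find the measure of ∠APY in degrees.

∠APY = 28°

1. ∠FAP = 44°  [U on ray AF]
2. ∠APF = 28°  [△FAP]
3. ∠APY = 28°  [Y on ray PF]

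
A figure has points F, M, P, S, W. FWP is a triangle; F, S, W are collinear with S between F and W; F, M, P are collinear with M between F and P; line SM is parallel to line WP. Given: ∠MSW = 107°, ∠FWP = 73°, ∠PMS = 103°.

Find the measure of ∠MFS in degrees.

∠MFS = 30°

1. ∠FSM = 73°  [linear pair at S on FW]
2. ∠FMS = 77°  [linear pair at M on FP]
3. ∠MFS = 30°  [△FSM]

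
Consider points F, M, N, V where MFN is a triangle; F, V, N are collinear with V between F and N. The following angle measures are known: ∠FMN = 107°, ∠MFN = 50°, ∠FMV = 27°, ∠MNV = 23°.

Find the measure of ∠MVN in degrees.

1. ∠MFV = 50°  [V on ray FN]
2. ∠FVM = 103°  [△MFV]
3. ∠MVN = 77°  [linear pair at V on FN]

∠MVN = 77°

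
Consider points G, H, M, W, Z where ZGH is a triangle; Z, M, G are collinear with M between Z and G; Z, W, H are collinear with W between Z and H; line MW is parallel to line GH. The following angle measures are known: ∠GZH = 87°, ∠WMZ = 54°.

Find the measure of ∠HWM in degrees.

1. ∠MZW = 87°  [M on ZG, W on ZH]
2. ∠MWZ = 39°  [△ZMW]
3. ∠HWM = 141°  [linear pair at W on ZH]

∠HWM = 141°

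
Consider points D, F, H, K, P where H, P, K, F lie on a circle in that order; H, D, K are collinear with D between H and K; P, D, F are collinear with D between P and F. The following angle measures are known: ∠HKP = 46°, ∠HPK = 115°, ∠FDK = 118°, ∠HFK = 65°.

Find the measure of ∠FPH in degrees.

∠FPH = 43°

1. ∠KHP = 19°  [△HPK]
2. ∠HDP = 118°  [vertical angles at D]
3. ∠FPH = 43°  [△HDP]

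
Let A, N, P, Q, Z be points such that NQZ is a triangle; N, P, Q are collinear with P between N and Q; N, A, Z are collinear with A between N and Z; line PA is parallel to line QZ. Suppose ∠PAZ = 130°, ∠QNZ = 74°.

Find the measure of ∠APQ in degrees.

1. ∠NAP = 50°  [linear pair at A on NZ]
2. ∠ANP = 74°  [P on NQ, A on NZ]
3. ∠APN = 56°  [△NPA]
4. ∠APQ = 124°  [linear pair at P on NQ]

∠APQ = 124°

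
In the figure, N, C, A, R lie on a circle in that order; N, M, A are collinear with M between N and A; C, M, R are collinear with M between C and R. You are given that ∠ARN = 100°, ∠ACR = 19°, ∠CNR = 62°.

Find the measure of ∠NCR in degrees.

1. ∠ANR = 19°  [same arc AR]
2. ∠NAR = 61°  [△NAR]
3. ∠NCR = 61°  [same arc NR]

∠NCR = 61°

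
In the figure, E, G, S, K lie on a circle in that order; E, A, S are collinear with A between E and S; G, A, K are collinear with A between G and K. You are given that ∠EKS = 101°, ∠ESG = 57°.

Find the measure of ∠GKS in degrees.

1. ∠EGS = 79°  [cyclic EGSK, opposite ∠G+∠K]
2. ∠GES = 44°  [△EGS]
3. ∠GKS = 44°  [same arc GS]

∠GKS = 44°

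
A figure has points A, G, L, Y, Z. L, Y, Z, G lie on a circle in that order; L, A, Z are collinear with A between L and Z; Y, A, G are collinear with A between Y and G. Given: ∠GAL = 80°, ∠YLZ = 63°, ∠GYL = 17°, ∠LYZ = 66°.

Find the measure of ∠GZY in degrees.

1. ∠YAZ = 80°  [vertical angles at A]
2. ∠YGZ = 63°  [same arc YZ]
3. ∠LZY = 51°  [△LYZ]
4. ∠GYZ = 49°  [△YAZ]
5. ∠GZY = 68°  [△YZG]

∠GZY = 68°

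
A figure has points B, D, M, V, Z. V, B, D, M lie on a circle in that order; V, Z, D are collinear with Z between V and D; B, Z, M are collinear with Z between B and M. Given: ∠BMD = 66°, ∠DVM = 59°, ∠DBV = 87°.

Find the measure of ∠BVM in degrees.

1. ∠DBM = 59°  [same arc DM]
2. ∠BDM = 55°  [△BDM]
3. ∠BVM = 125°  [cyclic VBDM, opposite ∠V+∠D]

∠BVM = 125°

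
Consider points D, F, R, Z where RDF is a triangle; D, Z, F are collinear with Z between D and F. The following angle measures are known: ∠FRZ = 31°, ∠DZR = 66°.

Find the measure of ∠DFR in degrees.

1. ∠FZR = 114°  [linear pair at Z on DF]
2. ∠RFZ = 35°  [△RZF]
3. ∠DFR = 35°  [Z on ray FD]

∠DFR = 35°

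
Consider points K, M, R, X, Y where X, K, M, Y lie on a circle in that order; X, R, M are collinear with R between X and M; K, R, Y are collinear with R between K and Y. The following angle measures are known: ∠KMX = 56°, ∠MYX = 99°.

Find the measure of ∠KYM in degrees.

1. ∠MKX = 81°  [cyclic XKMY, opposite ∠K+∠Y]
2. ∠KXM = 43°  [△XKM]
3. ∠KYM = 43°  [same arc KM]

∠KYM = 43°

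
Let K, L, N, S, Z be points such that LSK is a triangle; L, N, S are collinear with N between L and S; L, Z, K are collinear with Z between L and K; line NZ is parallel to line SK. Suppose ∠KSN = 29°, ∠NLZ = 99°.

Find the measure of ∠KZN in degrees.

1. ∠KSL = 29°  [N on ray SL]
2. ∠KLS = 99°  [N on LS, Z on LK]
3. ∠LKS = 52°  [△LSK]
4. ∠LZN = 52°  [NZ∥SK, corresponding at Z]
5. ∠KZN = 128°  [linear pair at Z on LK]

∠KZN = 128°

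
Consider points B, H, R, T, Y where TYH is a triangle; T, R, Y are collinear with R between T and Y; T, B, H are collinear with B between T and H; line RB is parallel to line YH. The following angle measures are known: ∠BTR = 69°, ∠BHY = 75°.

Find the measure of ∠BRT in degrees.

1. ∠HTY = 69°  [R on TY, B on TH]
2. ∠THY = 75°  [B on ray HT]
3. ∠HYT = 36°  [△TYH]
4. ∠BRT = 36°  [RB∥YH, corresponding at R]

∠BRT = 36°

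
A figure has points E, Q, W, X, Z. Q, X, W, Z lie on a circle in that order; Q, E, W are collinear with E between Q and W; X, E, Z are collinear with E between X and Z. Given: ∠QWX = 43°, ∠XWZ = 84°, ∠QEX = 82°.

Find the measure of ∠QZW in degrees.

1. ∠QZX = 43°  [same arc QX]
2. ∠XQZ = 96°  [cyclic QXWZ, opposite ∠Q+∠W]
3. ∠WEZ = 82°  [vertical angles at E]
4. ∠QXZ = 41°  [△QXZ]
5. ∠QEZ = 98°  [linear pair at E on QW]
6. ∠QWZ = 41°  [same arc QZ]
7. ∠WQZ = 39°  [△QEZ]
8. ∠QZW = 100°  [△QWZ]

∠QZW = 100°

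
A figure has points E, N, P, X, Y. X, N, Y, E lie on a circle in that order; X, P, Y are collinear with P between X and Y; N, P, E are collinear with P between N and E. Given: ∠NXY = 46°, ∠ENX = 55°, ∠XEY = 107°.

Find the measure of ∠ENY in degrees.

∠ENY = 18°

1. ∠EYX = 55°  [same arc XE]
2. ∠EXY = 18°  [△XYE]
3. ∠ENY = 18°  [same arc YE]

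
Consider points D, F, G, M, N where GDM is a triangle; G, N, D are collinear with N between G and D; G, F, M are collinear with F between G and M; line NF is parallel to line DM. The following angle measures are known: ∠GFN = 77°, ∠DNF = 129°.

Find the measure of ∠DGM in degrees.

∠DGM = 52°

1. ∠FNG = 51°  [linear pair at N on GD]
2. ∠FGN = 52°  [△GNF]
3. ∠DGM = 52°  [N on GD, F on GM]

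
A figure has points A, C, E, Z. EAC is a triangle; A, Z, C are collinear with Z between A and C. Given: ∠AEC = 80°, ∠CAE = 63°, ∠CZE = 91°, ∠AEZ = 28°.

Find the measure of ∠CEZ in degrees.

1. ∠ACE = 37°  [△EAC]
2. ∠ECZ = 37°  [Z on ray CA]
3. ∠CEZ = 52°  [△EZC]

∠CEZ = 52°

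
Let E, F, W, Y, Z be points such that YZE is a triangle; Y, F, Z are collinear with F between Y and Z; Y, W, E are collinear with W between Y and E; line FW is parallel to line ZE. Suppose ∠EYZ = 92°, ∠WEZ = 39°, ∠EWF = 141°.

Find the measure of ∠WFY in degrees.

1. ∠FYW = 92°  [F on YZ, W on YE]
2. ∠FWY = 39°  [linear pair at W on YE]
3. ∠WFY = 49°  [△YFW]

∠WFY = 49°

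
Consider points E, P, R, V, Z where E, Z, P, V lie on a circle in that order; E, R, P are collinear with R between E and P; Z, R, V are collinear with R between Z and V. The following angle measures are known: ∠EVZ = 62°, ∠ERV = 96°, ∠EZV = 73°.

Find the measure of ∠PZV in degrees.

1. ∠EPZ = 62°  [same arc EZ]
2. ∠PRZ = 96°  [vertical angles at R]
3. ∠PZV = 22°  [△ZRP]

∠PZV = 22°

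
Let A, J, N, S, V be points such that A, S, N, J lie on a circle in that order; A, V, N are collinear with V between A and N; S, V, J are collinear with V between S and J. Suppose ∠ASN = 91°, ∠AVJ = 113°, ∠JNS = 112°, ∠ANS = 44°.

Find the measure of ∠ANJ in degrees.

1. ∠NAS = 45°  [△ASN]
2. ∠JVN = 67°  [linear pair at V on AN]
3. ∠NJS = 45°  [same arc SN]
4. ∠ANJ = 68°  [△NVJ]

∠ANJ = 68°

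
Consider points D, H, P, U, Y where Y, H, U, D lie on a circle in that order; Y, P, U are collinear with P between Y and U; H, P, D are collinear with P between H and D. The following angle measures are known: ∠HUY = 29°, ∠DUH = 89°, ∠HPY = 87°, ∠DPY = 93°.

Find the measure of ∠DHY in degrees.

∠DHY = 60°

1. ∠HDY = 29°  [same arc YH]
2. ∠DYH = 91°  [cyclic YHUD, opposite ∠Y+∠U]
3. ∠DHY = 60°  [△YHD]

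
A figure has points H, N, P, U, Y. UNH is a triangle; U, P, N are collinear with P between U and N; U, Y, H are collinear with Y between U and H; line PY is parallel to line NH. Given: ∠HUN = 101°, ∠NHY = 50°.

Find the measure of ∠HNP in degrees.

∠HNP = 29°

1. ∠NHU = 50°  [Y on ray HU]
2. ∠HNU = 29°  [△UNH]
3. ∠HNP = 29°  [P on ray NU]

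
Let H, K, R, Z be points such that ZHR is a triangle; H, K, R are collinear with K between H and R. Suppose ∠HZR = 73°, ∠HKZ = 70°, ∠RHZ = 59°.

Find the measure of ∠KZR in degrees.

∠KZR = 22°

1. ∠HRZ = 48°  [△ZHR]
2. ∠RKZ = 110°  [linear pair at K on HR]
3. ∠KRZ = 48°  [K on ray RH]
4. ∠KZR = 22°  [△ZKR]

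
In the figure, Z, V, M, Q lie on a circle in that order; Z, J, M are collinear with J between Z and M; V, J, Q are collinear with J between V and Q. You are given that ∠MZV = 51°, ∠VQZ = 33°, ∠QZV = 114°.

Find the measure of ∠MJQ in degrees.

∠MJQ = 96°

1. ∠MQV = 51°  [same arc VM]
2. ∠QVZ = 33°  [△ZVQ]
3. ∠QMZ = 33°  [same arc ZQ]
4. ∠MJQ = 96°  [△MJQ]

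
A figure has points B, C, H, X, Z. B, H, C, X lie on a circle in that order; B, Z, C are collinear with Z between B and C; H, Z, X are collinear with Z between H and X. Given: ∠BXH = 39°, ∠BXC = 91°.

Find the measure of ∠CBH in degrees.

1. ∠BCH = 39°  [same arc BH]
2. ∠BHC = 89°  [cyclic BHCX, opposite ∠H+∠X]
3. ∠CBH = 52°  [△BHC]

∠CBH = 52°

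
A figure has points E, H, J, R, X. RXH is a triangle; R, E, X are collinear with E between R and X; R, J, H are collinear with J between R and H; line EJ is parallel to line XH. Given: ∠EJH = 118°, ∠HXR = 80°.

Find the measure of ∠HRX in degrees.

1. ∠EJR = 62°  [linear pair at J on RH]
2. ∠JER = 80°  [EJ∥XH, corresponding at E]
3. ∠ERJ = 38°  [△REJ]
4. ∠HRX = 38°  [E on RX, J on RH]

∠HRX = 38°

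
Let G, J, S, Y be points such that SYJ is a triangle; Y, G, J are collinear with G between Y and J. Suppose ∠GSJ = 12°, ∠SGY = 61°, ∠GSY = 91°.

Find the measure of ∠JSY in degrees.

∠JSY = 103°

1. ∠GYS = 28°  [△SYG]
2. ∠JGS = 119°  [linear pair at G on YJ]
3. ∠JYS = 28°  [G on ray YJ]
4. ∠GJS = 49°  [△SGJ]
5. ∠SJY = 49°  [G on ray JY]
6. ∠JSY = 103°  [△SYJ]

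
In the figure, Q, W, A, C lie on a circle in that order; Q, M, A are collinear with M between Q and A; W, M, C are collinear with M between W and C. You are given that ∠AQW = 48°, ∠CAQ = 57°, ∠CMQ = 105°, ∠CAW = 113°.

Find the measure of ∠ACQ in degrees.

1. ∠ACW = 48°  [same arc WA]
2. ∠AWC = 19°  [△WAC]
3. ∠AQC = 19°  [same arc AC]
4. ∠ACQ = 104°  [△QAC]

∠ACQ = 104°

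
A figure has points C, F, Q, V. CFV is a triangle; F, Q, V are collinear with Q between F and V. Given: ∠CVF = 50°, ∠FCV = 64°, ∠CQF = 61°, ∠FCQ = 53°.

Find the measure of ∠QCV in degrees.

∠QCV = 11°

1. ∠CVQ = 50°  [Q on ray VF]
2. ∠CQV = 119°  [linear pair at Q on FV]
3. ∠QCV = 11°  [△CQV]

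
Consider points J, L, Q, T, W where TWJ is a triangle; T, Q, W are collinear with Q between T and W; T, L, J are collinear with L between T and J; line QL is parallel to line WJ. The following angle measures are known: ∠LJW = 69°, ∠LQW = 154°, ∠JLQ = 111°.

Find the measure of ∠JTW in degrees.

1. ∠LQT = 26°  [linear pair at Q on TW]
2. ∠QLT = 69°  [linear pair at L on TJ]
3. ∠LTQ = 85°  [△TQL]
4. ∠JTW = 85°  [Q on TW, L on TJ]

∠JTW = 85°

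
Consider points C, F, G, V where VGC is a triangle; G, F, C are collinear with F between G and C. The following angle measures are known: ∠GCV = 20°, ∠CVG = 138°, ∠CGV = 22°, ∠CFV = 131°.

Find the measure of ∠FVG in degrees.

1. ∠FGV = 22°  [F on ray GC]
2. ∠GFV = 49°  [linear pair at F on GC]
3. ∠FVG = 109°  [△VGF]

∠FVG = 109°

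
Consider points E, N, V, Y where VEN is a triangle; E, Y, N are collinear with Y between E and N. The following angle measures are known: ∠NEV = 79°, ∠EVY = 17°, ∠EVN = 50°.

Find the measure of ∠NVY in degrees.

∠NVY = 33°

1. ∠ENV = 51°  [△VEN]
2. ∠VEY = 79°  [Y on ray EN]
3. ∠EYV = 84°  [△VEY]
4. ∠VNY = 51°  [Y on ray NE]
5. ∠NYV = 96°  [linear pair at Y on EN]
6. ∠NVY = 33°  [△VYN]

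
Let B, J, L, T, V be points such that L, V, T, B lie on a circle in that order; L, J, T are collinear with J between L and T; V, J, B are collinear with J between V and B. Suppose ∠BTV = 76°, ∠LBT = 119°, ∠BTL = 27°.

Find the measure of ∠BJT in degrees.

1. ∠BLV = 104°  [cyclic LVTB, opposite ∠L+∠T]
2. ∠BLT = 34°  [△LTB]
3. ∠BVL = 27°  [same arc LB]
4. ∠LBV = 49°  [△LVB]
5. ∠BJL = 97°  [△LJB]
6. ∠BJT = 83°  [linear pair at J on LT]

∠BJT = 83°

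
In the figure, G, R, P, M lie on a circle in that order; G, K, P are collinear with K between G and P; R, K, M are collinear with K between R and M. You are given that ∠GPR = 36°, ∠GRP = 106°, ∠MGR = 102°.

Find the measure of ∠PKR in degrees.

∠PKR = 80°

1. ∠GMR = 36°  [same arc GR]
2. ∠PGR = 38°  [△GRP]
3. ∠GRM = 42°  [△GRM]
4. ∠GKR = 100°  [△GKR]
5. ∠PKR = 80°  [linear pair at K on GP]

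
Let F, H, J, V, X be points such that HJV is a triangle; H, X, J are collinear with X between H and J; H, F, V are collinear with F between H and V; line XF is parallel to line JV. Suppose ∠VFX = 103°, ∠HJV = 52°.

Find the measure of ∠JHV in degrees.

∠JHV = 51°

1. ∠HFX = 77°  [linear pair at F on HV]
2. ∠FXH = 52°  [XF∥JV, corresponding at X]
3. ∠FHX = 51°  [△HXF]
4. ∠JHV = 51°  [X on HJ, F on HV]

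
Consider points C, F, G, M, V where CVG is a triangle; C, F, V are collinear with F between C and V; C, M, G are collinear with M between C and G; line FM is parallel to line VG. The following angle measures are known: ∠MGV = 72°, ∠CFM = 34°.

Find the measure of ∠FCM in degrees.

1. ∠CGV = 72°  [M on ray GC]
2. ∠CVG = 34°  [FM∥VG, corresponding at F]
3. ∠GCV = 74°  [△CVG]
4. ∠FCM = 74°  [F on CV, M on CG]

∠FCM = 74°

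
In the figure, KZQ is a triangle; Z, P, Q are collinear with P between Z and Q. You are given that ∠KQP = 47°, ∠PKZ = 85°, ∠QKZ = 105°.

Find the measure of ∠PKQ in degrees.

∠PKQ = 20°

1. ∠KQZ = 47°  [P on ray QZ]
2. ∠KZQ = 28°  [△KZQ]
3. ∠KZP = 28°  [P on ray ZQ]
4. ∠KPZ = 67°  [△KZP]
5. ∠KPQ = 113°  [linear pair at P on ZQ]
6. ∠PKQ = 20°  [△KPQ]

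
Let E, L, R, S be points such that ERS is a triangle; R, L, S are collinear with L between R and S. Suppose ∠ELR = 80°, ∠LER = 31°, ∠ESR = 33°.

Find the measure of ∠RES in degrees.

∠RES = 78°

1. ∠ERL = 69°  [△ERL]
2. ∠ERS = 69°  [L on ray RS]
3. ∠RES = 78°  [△ERS]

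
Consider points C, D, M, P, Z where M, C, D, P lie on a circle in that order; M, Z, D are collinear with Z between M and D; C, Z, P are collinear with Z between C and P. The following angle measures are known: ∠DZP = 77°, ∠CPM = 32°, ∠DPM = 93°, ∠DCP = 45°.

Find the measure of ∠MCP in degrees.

1. ∠MZP = 103°  [linear pair at Z on MD]
2. ∠DMP = 45°  [△MZP]
3. ∠MDP = 42°  [△MDP]
4. ∠MCP = 42°  [same arc MP]

∠MCP = 42°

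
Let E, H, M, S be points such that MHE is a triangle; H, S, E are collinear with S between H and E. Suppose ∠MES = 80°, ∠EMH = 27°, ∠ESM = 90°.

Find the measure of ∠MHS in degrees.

∠MHS = 73°

1. ∠HEM = 80°  [S on ray EH]
2. ∠EHM = 73°  [△MHE]
3. ∠MHS = 73°  [S on ray HE]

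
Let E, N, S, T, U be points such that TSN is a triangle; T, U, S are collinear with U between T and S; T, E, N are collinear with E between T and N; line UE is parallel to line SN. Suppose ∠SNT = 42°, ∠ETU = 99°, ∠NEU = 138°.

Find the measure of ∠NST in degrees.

∠NST = 39°

1. ∠TEU = 42°  [UE∥SN, corresponding at E]
2. ∠EUT = 39°  [△TUE]
3. ∠NST = 39°  [UE∥SN, corresponding at U]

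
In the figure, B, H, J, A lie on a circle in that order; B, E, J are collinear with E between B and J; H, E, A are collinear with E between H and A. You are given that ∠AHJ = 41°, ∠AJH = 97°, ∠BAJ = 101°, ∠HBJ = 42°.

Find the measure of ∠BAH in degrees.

1. ∠BHJ = 79°  [cyclic BHJA, opposite ∠H+∠A]
2. ∠BJH = 59°  [△BHJ]
3. ∠BAH = 59°  [same arc BH]

∠BAH = 59°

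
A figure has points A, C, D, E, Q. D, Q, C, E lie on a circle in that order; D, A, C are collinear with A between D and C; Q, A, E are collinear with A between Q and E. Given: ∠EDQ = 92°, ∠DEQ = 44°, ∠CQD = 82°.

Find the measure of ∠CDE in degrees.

∠CDE = 38°

1. ∠DQE = 44°  [△DQE]
2. ∠CED = 98°  [cyclic DQCE, opposite ∠Q+∠E]
3. ∠DCE = 44°  [same arc DE]
4. ∠CDE = 38°  [△DCE]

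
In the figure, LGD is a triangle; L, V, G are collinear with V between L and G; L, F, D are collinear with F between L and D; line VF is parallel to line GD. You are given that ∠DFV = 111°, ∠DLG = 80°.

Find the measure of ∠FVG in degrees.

∠FVG = 149°

1. ∠LFV = 69°  [linear pair at F on LD]
2. ∠FLV = 80°  [V on LG, F on LD]
3. ∠FVL = 31°  [△LVF]
4. ∠FVG = 149°  [linear pair at V on LG]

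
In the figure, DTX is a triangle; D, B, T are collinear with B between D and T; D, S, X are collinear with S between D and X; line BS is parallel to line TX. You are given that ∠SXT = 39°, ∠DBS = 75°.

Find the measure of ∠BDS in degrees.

1. ∠DXT = 39°  [S on ray XD]
2. ∠DTX = 75°  [BS∥TX, corresponding at B]
3. ∠TDX = 66°  [△DTX]
4. ∠BDS = 66°  [B on DT, S on DX]

∠BDS = 66°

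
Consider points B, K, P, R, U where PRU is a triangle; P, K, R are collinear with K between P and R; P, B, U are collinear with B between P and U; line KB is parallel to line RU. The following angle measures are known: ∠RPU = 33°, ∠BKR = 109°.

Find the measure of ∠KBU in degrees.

∠KBU = 104°

1. ∠BPK = 33°  [K on PR, B on PU]
2. ∠BKP = 71°  [linear pair at K on PR]
3. ∠KBP = 76°  [△PKB]
4. ∠KBU = 104°  [linear pair at B on PU]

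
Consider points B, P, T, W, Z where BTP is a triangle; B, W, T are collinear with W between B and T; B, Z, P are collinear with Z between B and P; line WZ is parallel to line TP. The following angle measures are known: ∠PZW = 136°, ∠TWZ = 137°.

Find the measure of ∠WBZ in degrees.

1. ∠BZW = 44°  [linear pair at Z on BP]
2. ∠BWZ = 43°  [linear pair at W on BT]
3. ∠WBZ = 93°  [△BWZ]

∠WBZ = 93°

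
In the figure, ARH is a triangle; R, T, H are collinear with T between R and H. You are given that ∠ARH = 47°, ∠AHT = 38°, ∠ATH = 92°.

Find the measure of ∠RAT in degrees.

∠RAT = 45°

1. ∠ART = 47°  [T on ray RH]
2. ∠ATR = 88°  [linear pair at T on RH]
3. ∠RAT = 45°  [△ART]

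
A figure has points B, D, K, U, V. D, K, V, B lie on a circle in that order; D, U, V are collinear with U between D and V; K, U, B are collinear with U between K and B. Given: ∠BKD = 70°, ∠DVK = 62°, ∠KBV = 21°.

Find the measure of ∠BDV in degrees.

1. ∠BVD = 70°  [same arc DB]
2. ∠DBK = 62°  [same arc DK]
3. ∠BUV = 89°  [△VUB]
4. ∠BUD = 91°  [linear pair at U on DV]
5. ∠BDV = 27°  [△DUB]

∠BDV = 27°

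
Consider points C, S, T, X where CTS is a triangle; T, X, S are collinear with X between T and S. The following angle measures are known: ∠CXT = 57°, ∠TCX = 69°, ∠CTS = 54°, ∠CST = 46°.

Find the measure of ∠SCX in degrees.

1. ∠CXS = 123°  [linear pair at X on TS]
2. ∠CSX = 46°  [X on ray ST]
3. ∠SCX = 11°  [△CXS]

∠SCX = 11°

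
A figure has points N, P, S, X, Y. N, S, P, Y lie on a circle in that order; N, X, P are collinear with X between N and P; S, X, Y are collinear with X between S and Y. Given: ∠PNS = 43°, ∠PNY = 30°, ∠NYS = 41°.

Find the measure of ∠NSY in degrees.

∠NSY = 66°

1. ∠PYS = 43°  [same arc SP]
2. ∠PSY = 30°  [same arc PY]
3. ∠SPY = 107°  [△SPY]
4. ∠SNY = 73°  [cyclic NSPY, opposite ∠N+∠P]
5. ∠NSY = 66°  [△NSY]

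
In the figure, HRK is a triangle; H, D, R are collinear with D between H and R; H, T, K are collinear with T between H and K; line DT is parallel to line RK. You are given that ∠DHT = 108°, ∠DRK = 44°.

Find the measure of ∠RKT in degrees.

∠RKT = 28°

1. ∠KHR = 108°  [D on HR, T on HK]
2. ∠HRK = 44°  [D on ray RH]
3. ∠HKR = 28°  [△HRK]
4. ∠RKT = 28°  [T on ray KH]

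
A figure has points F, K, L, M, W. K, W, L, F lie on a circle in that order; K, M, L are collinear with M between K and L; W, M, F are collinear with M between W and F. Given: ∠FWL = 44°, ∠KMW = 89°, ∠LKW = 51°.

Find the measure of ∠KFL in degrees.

∠KFL = 96°

1. ∠FKL = 44°  [same arc LF]
2. ∠FML = 89°  [vertical angles at M]
3. ∠LFW = 51°  [same arc WL]
4. ∠FLK = 40°  [△LMF]
5. ∠KFL = 96°  [△KLF]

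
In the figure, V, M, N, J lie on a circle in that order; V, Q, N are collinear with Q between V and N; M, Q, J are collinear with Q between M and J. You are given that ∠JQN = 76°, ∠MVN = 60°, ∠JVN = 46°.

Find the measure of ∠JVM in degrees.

1. ∠MQV = 76°  [vertical angles at Q]
2. ∠JQV = 104°  [linear pair at Q on VN]
3. ∠JMV = 44°  [△VQM]
4. ∠MJV = 30°  [△VQJ]
5. ∠JVM = 106°  [△VMJ]

∠JVM = 106°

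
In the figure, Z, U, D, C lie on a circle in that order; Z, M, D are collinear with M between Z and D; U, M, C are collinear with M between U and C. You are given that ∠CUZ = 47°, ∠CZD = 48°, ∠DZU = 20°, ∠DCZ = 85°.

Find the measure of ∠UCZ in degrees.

1. ∠UMZ = 113°  [△ZMU]
2. ∠CUD = 48°  [same arc DC]
3. ∠DMU = 67°  [linear pair at M on ZD]
4. ∠UDZ = 65°  [△UMD]
5. ∠UCZ = 65°  [same arc ZU]

∠UCZ = 65°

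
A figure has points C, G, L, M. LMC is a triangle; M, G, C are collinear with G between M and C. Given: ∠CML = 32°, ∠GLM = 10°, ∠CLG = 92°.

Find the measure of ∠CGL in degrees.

1. ∠GML = 32°  [G on ray MC]
2. ∠LGM = 138°  [△LMG]
3. ∠CGL = 42°  [linear pair at G on MC]

∠CGL = 42°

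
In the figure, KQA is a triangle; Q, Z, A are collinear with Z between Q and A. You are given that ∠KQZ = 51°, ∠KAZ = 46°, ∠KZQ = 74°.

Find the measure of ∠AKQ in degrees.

∠AKQ = 83°

1. ∠AQK = 51°  [Z on ray QA]
2. ∠KAQ = 46°  [Z on ray AQ]
3. ∠AKQ = 83°  [△KQA]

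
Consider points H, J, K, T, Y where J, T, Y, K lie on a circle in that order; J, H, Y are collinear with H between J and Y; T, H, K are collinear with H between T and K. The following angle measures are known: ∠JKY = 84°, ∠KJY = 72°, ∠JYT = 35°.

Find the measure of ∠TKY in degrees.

∠TKY = 49°

1. ∠JTY = 96°  [cyclic JTYK, opposite ∠T+∠K]
2. ∠TJY = 49°  [△JTY]
3. ∠TKY = 49°  [same arc TY]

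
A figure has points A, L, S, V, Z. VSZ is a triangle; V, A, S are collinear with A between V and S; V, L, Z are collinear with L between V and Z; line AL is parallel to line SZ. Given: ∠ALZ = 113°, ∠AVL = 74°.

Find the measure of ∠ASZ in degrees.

∠ASZ = 39°

1. ∠ALV = 67°  [linear pair at L on VZ]
2. ∠LAV = 39°  [△VAL]
3. ∠LAS = 141°  [linear pair at A on VS]
4. ∠ASZ = 39°  [AL∥SZ, co-interior at S–A]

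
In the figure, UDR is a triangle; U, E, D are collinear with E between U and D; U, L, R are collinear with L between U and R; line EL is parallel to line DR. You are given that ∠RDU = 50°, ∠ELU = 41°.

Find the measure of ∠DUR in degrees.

∠DUR = 89°

1. ∠LEU = 50°  [EL∥DR, corresponding at E]
2. ∠EUL = 89°  [△UEL]
3. ∠DUR = 89°  [E on UD, L on UR]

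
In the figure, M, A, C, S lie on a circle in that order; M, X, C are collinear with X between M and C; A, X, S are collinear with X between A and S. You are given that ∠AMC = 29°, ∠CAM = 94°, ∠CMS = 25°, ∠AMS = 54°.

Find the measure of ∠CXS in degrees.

∠CXS = 82°

1. ∠ASC = 29°  [same arc AC]
2. ∠CSM = 86°  [cyclic MACS, opposite ∠A+∠S]
3. ∠MCS = 69°  [△MCS]
4. ∠CXS = 82°  [△CXS]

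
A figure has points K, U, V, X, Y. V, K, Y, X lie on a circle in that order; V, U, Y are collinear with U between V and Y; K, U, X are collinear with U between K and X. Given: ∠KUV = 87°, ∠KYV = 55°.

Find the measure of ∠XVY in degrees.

∠XVY = 32°

1. ∠XUY = 87°  [vertical angles at U]
2. ∠KXV = 55°  [same arc VK]
3. ∠VUX = 93°  [linear pair at U on VY]
4. ∠XVY = 32°  [△VUX]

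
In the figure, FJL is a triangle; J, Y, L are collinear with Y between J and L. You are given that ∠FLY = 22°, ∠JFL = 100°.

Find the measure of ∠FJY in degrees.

1. ∠FLJ = 22°  [Y on ray LJ]
2. ∠FJL = 58°  [△FJL]
3. ∠FJY = 58°  [Y on ray JL]

∠FJY = 58°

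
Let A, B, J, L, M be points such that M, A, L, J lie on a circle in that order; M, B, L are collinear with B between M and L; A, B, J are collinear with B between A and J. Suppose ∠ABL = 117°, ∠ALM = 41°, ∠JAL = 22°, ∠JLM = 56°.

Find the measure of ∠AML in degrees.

1. ∠ABM = 63°  [linear pair at B on ML]
2. ∠JAM = 56°  [same arc MJ]
3. ∠AML = 61°  [△MBA]

∠AML = 61°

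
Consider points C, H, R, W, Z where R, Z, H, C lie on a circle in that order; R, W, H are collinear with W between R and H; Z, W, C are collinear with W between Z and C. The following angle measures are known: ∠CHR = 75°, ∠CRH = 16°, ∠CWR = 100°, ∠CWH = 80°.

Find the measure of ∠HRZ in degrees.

1. ∠CZR = 75°  [same arc RC]
2. ∠RWZ = 80°  [vertical angles at W]
3. ∠HRZ = 25°  [△RWZ]

∠HRZ = 25°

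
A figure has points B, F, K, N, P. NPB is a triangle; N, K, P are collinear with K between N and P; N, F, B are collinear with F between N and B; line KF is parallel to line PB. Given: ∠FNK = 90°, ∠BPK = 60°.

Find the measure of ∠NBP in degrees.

∠NBP = 30°

1. ∠BNP = 90°  [K on NP, F on NB]
2. ∠BPN = 60°  [K on ray PN]
3. ∠NBP = 30°  [△NPB]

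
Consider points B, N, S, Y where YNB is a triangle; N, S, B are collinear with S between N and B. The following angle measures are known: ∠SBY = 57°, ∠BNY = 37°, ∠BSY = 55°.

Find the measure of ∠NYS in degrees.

1. ∠SNY = 37°  [S on ray NB]
2. ∠NSY = 125°  [linear pair at S on NB]
3. ∠NYS = 18°  [△YNS]

∠NYS = 18°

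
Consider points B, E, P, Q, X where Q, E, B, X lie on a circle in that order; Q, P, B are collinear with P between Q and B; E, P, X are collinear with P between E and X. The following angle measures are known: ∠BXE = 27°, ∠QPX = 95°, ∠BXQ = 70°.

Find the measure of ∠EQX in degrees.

∠EQX = 69°

1. ∠BQE = 27°  [same arc EB]
2. ∠BPE = 95°  [vertical angles at P]
3. ∠BEQ = 110°  [cyclic QEBX, opposite ∠E+∠X]
4. ∠EBQ = 43°  [△QEB]
5. ∠EPQ = 85°  [linear pair at P on QB]
6. ∠EXQ = 43°  [same arc QE]
7. ∠QEX = 68°  [△QPE]
8. ∠EQX = 69°  [△QEX]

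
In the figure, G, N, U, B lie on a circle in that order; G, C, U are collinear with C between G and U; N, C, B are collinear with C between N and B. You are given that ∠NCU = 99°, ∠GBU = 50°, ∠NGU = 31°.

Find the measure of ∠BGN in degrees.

∠BGN = 93°

1. ∠GCN = 81°  [linear pair at C on GU]
2. ∠GNU = 130°  [cyclic GNUB, opposite ∠N+∠B]
3. ∠GUN = 19°  [△GNU]
4. ∠BNG = 68°  [△GCN]
5. ∠GBN = 19°  [same arc GN]
6. ∠BGN = 93°  [△GNB]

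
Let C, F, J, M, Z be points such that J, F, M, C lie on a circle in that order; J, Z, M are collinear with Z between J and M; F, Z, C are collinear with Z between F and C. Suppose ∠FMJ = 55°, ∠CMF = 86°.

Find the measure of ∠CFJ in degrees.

1. ∠FCJ = 55°  [same arc JF]
2. ∠CJF = 94°  [cyclic JFMC, opposite ∠J+∠M]
3. ∠CFJ = 31°  [△JFC]

∠CFJ = 31°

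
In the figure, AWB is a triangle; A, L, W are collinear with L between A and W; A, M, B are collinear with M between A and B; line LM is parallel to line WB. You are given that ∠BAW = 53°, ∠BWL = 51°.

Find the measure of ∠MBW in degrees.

∠MBW = 76°

1. ∠AWB = 51°  [L on ray WA]
2. ∠ABW = 76°  [△AWB]
3. ∠MBW = 76°  [M on ray BA]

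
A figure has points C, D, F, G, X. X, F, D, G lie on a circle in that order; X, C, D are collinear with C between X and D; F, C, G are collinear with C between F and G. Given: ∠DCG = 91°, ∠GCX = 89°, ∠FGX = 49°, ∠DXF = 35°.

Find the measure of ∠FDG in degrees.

1. ∠DCF = 89°  [vertical angles at C]
2. ∠FDX = 49°  [same arc XF]
3. ∠DGF = 35°  [same arc FD]
4. ∠DFG = 42°  [△FCD]
5. ∠FDG = 103°  [△FDG]

∠FDG = 103°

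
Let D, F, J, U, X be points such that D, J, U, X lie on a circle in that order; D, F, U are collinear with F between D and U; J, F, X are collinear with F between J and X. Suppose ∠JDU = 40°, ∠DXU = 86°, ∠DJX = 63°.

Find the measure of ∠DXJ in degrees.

∠DXJ = 46°

1. ∠DJU = 94°  [cyclic DJUX, opposite ∠J+∠X]
2. ∠DUJ = 46°  [△DJU]
3. ∠DXJ = 46°  [same arc DJ]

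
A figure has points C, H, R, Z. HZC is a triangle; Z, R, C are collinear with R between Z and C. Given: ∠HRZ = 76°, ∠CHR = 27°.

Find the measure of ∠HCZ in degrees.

∠HCZ = 49°

1. ∠CRH = 104°  [linear pair at R on ZC]
2. ∠HCR = 49°  [△HRC]
3. ∠HCZ = 49°  [R on ray CZ]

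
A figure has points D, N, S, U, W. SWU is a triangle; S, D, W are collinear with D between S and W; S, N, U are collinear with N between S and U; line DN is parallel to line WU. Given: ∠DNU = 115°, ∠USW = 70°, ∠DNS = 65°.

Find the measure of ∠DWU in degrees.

1. ∠DSN = 70°  [D on SW, N on SU]
2. ∠NDS = 45°  [△SDN]
3. ∠NDW = 135°  [linear pair at D on SW]
4. ∠DWU = 45°  [DN∥WU, co-interior at W–D]

∠DWU = 45°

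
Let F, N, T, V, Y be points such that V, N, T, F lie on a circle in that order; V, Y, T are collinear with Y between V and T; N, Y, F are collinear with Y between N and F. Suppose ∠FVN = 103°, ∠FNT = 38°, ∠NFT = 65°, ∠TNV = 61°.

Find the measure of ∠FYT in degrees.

1. ∠FVT = 38°  [same arc TF]
2. ∠TFV = 119°  [cyclic VNTF, opposite ∠N+∠F]
3. ∠FTV = 23°  [△VTF]
4. ∠FYT = 92°  [△TYF]

∠FYT = 92°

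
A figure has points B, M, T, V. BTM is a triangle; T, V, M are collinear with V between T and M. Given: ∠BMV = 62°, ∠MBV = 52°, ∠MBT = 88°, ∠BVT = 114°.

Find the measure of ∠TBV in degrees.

1. ∠BMT = 62°  [V on ray MT]
2. ∠BTM = 30°  [△BTM]
3. ∠BTV = 30°  [V on ray TM]
4. ∠TBV = 36°  [△BTV]

∠TBV = 36°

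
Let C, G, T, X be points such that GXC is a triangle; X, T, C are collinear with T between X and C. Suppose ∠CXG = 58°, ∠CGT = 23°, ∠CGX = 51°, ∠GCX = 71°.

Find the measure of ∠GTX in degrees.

1. ∠GCT = 71°  [T on ray CX]
2. ∠CTG = 86°  [△GTC]
3. ∠GTX = 94°  [linear pair at T on XC]

∠GTX = 94°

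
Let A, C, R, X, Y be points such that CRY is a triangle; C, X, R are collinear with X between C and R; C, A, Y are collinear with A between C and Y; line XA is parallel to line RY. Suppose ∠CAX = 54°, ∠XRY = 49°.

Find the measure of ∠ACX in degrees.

∠ACX = 77°

1. ∠CYR = 54°  [XA∥RY, corresponding at A]
2. ∠CRY = 49°  [X on ray RC]
3. ∠RCY = 77°  [△CRY]
4. ∠ACX = 77°  [X on CR, A on CY]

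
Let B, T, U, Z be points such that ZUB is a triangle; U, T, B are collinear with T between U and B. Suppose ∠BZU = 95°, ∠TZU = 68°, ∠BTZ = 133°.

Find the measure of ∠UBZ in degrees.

∠UBZ = 20°

1. ∠UTZ = 47°  [linear pair at T on UB]
2. ∠TUZ = 65°  [△ZUT]
3. ∠BUZ = 65°  [T on ray UB]
4. ∠UBZ = 20°  [△ZUB]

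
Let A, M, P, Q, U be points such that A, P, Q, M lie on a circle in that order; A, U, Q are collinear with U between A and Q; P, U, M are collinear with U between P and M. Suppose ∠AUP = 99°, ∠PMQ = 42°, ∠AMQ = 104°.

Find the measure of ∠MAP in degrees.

∠MAP = 79°

1. ∠MUQ = 99°  [vertical angles at U]
2. ∠PAQ = 42°  [same arc PQ]
3. ∠AQM = 39°  [△QUM]
4. ∠MAQ = 37°  [△AQM]
5. ∠AUM = 81°  [linear pair at U on AQ]
6. ∠APM = 39°  [△AUP]
7. ∠AMP = 62°  [△AUM]
8. ∠MAP = 79°  [△APM]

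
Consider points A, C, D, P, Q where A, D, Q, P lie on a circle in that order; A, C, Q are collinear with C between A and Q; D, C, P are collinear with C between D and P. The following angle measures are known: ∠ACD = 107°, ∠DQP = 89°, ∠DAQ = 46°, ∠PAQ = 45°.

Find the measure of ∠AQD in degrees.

∠AQD = 62°

1. ∠DCQ = 73°  [linear pair at C on AQ]
2. ∠PDQ = 45°  [same arc QP]
3. ∠AQD = 62°  [△DCQ]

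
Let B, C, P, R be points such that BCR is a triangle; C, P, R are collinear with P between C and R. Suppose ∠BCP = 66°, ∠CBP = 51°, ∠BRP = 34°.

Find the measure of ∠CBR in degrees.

1. ∠BCR = 66°  [P on ray CR]
2. ∠BRC = 34°  [P on ray RC]
3. ∠CBR = 80°  [△BCR]

∠CBR = 80°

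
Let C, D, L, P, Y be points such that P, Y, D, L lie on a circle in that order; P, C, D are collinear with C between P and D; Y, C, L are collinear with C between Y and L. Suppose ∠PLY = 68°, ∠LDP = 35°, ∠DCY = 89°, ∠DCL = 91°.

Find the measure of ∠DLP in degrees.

∠DLP = 122°

1. ∠LCP = 89°  [vertical angles at C]
2. ∠DPL = 23°  [△PCL]
3. ∠DLP = 122°  [△PDL]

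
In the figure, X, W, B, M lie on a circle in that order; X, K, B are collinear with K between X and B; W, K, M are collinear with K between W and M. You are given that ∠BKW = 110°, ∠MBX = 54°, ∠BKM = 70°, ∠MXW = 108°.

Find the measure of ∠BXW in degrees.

1. ∠WKX = 70°  [linear pair at K on XB]
2. ∠MWX = 54°  [same arc XM]
3. ∠BXW = 56°  [△XKW]

∠BXW = 56°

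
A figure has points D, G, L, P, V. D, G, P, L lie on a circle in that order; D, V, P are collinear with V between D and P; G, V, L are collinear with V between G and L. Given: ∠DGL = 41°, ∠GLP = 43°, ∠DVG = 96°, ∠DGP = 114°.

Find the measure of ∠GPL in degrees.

∠GPL = 64°

1. ∠GDP = 43°  [△DVG]
2. ∠GVP = 84°  [linear pair at V on DP]
3. ∠DPG = 23°  [△DGP]
4. ∠LGP = 73°  [△GVP]
5. ∠GPL = 64°  [△GPL]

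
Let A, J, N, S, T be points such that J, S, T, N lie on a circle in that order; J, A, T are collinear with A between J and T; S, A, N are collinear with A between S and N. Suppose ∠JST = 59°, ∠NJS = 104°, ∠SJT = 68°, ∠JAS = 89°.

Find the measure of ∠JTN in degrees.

1. ∠SNT = 68°  [same arc ST]
2. ∠NAT = 89°  [vertical angles at A]
3. ∠JTN = 23°  [△TAN]

∠JTN = 23°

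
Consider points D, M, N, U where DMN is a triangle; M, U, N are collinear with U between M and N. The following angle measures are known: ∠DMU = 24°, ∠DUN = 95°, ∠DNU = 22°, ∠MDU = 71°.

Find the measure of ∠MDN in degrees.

1. ∠DMN = 24°  [U on ray MN]
2. ∠DNM = 22°  [U on ray NM]
3. ∠MDN = 134°  [△DMN]

∠MDN = 134°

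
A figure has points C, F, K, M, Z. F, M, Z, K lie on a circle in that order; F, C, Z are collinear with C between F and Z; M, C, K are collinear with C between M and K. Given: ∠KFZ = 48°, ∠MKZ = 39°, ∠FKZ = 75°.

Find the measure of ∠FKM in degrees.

1. ∠KMZ = 48°  [same arc ZK]
2. ∠FZK = 57°  [△FZK]
3. ∠KZM = 93°  [△MZK]
4. ∠FMK = 57°  [same arc FK]
5. ∠KFM = 87°  [cyclic FMZK, opposite ∠F+∠Z]
6. ∠FKM = 36°  [△FMK]

∠FKM = 36°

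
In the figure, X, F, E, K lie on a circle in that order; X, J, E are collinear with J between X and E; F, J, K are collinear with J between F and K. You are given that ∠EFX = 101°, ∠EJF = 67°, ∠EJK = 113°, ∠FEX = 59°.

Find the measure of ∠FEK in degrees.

∠FEK = 106°

1. ∠EXF = 20°  [△XFE]
2. ∠EFK = 54°  [△FJE]
3. ∠EKF = 20°  [same arc FE]
4. ∠FEK = 106°  [△FEK]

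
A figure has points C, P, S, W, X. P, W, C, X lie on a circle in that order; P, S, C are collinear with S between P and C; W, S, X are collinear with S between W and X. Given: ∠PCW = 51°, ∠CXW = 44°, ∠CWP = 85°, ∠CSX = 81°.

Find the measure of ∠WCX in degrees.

∠WCX = 106°

1. ∠PXW = 51°  [same arc PW]
2. ∠PSX = 99°  [linear pair at S on PC]
3. ∠CPX = 30°  [△PSX]
4. ∠CWX = 30°  [same arc CX]
5. ∠WCX = 106°  [△WCX]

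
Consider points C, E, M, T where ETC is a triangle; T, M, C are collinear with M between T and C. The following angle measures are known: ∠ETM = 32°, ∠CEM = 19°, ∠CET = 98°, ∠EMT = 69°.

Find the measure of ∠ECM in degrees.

1. ∠CTE = 32°  [M on ray TC]
2. ∠ECT = 50°  [△ETC]
3. ∠ECM = 50°  [M on ray CT]

∠ECM = 50°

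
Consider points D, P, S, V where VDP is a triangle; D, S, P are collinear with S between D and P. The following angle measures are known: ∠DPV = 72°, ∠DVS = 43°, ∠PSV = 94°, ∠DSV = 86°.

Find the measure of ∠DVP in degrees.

1. ∠SDV = 51°  [△VDS]
2. ∠PDV = 51°  [S on ray DP]
3. ∠DVP = 57°  [△VDP]

∠DVP = 57°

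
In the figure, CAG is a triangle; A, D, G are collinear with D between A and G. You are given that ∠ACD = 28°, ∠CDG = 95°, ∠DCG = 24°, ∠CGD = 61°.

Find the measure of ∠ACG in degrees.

1. ∠ADC = 85°  [linear pair at D on AG]
2. ∠AGC = 61°  [D on ray GA]
3. ∠CAD = 67°  [△CAD]
4. ∠CAG = 67°  [D on ray AG]
5. ∠ACG = 52°  [△CAG]

∠ACG = 52°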